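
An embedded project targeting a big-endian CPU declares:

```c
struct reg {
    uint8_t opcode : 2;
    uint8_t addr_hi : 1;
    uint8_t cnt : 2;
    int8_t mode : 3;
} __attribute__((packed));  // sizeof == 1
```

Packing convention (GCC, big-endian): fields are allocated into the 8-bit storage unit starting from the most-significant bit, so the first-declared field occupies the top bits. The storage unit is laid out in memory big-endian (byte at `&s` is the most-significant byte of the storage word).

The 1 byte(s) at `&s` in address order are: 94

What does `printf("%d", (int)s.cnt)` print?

[0]=0x94 (big-endian) → word 0x94
opcode [6+:2] = (word>>6) & 0x3 = 2
addr_hi [5+:1] = (word>>5) & 0x1 = 0
cnt [3+:2] = (word>>3) & 0x3 = 2  ←
mode [0+:3] = (word>>0) & 0x7 = 4

2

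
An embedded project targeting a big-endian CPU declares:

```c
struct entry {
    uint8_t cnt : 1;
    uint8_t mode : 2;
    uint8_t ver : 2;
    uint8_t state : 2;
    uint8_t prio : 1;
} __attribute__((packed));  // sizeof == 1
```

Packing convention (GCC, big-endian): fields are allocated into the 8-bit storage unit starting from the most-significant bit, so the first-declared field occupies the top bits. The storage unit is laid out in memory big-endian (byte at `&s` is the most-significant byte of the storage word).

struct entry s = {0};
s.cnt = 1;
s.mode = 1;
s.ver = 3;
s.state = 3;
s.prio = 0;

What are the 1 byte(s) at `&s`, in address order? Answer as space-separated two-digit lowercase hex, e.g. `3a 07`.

[7+:1] cnt=1 & 0x1 = 0x1; word=0x80
[5+:2] mode=1 & 0x3 = 0x1; word=0xa0
[3+:2] ver=3 & 0x3 = 0x3; word=0xb8
[1+:2] state=3 & 0x3 = 0x3; word=0xbe
[0+:1] prio=0 & 0x1 = 0x0; word=0xbe
word = 0xbe → big-endian bytes:
  [0]=0xbe

be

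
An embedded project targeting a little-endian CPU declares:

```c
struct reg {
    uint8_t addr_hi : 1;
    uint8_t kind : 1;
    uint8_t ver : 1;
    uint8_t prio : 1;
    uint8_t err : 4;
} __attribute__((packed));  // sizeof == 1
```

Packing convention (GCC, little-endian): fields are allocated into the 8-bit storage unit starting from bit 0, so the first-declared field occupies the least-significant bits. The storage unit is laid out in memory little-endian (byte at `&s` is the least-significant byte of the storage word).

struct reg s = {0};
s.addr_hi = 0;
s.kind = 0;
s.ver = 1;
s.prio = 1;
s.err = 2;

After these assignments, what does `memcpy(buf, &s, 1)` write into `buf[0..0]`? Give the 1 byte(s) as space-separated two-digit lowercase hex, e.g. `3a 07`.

[0+:1] addr_hi=0 & 0x1 = 0x0; word=0x00
[1+:1] kind=0 & 0x1 = 0x0; word=0x00
[2+:1] ver=1 & 0x1 = 0x1; word=0x04
[3+:1] prio=1 & 0x1 = 0x1; word=0x0c
[4+:4] err=2 & 0xf = 0x2; word=0x2c
word = 0x2c → little-endian bytes:
  [0]=0x2c

2c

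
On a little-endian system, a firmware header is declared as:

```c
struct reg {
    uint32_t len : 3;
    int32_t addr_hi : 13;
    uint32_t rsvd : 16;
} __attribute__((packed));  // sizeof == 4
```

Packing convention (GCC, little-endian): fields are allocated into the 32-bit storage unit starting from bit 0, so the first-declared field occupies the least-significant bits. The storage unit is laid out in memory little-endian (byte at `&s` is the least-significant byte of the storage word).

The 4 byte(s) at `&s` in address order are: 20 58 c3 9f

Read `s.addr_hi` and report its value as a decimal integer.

2820

[0]=0x20 [1]=0x58 [2]=0xc3 [3]=0x9f (little-endian) → word 0x9fc35820
len [0+:3] = (word>>0) & 0x7 = 0
addr_hi [3+:13] = (word>>3) & 0x1fff = 2820  ←
rsvd [16+:16] = (word>>16) & 0xffff = 40899
addr_hi signed 13b, MSB=0: value = 2820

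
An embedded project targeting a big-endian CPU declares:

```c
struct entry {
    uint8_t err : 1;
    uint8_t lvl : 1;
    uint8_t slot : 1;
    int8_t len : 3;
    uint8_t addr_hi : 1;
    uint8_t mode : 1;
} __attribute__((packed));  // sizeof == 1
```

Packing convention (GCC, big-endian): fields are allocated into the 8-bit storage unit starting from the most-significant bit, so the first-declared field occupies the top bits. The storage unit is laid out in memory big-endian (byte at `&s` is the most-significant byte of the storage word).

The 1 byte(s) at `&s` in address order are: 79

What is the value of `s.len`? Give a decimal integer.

-2

[0]=0x79 (big-endian) → word 0x79
err:1 @ bit 7 → (0x79>>7)&0x1 = 0x0
lvl:1 @ bit 6 → (0x79>>6)&0x1 = 0x1
slot:1 @ bit 5 → (0x79>>5)&0x1 = 0x1
len:3 @ bit 2 → (0x79>>2)&0x7 = 0x6  ←
addr_hi:1 @ bit 1 → (0x79>>1)&0x1 = 0x0
mode:1 @ bit 0 → (0x79>>0)&0x1 = 0x1
len signed 3b, MSB=1: 6 - 8 = -2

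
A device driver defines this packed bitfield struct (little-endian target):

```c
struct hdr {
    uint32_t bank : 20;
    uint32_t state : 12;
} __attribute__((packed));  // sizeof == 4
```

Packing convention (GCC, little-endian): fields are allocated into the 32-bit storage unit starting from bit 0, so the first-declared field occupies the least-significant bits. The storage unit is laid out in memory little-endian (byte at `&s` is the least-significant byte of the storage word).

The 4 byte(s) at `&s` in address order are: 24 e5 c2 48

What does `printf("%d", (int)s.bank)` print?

189732

[0]=0x24 [1]=0xe5 [2]=0xc2 [3]=0x48 (little-endian) → word 0x48c2e524
bank:20 @ bit 0 → (0x48c2e524>>0)&0xfffff = 0x2e524  ←
state:12 @ bit 20 → (0x48c2e524>>20)&0xfff = 0x48c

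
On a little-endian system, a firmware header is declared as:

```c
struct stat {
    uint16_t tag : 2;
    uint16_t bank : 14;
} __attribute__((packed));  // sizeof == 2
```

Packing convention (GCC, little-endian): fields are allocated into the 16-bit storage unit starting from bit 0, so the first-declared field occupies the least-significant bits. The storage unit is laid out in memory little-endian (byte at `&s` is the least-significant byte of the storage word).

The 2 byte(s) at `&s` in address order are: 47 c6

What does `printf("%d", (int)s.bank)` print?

12689

[0]=0x47 [1]=0xc6 (little-endian) → word 0xc647
tag [0+:2] = (word>>0) & 0x3 = 3
bank [2+:14] = (word>>2) & 0x3fff = 12689  ←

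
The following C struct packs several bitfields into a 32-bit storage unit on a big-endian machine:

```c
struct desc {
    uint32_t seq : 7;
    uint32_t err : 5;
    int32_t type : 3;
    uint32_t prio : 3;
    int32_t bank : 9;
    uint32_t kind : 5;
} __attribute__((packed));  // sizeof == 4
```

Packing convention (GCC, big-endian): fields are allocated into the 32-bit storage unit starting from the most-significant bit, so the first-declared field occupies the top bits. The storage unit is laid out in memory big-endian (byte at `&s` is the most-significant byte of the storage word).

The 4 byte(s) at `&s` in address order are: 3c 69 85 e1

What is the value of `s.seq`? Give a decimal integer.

30

[0]=0x3c [1]=0x69 [2]=0x85 [3]=0xe1 (big-endian) → word 0x3c6985e1
seq:7 @ bit 25 → (0x3c6985e1>>25)&0x7f = 0x1e  ←
err:5 @ bit 20 → (0x3c6985e1>>20)&0x1f = 0x6
type:3 @ bit 17 → (0x3c6985e1>>17)&0x7 = 0x4
prio:3 @ bit 14 → (0x3c6985e1>>14)&0x7 = 0x6
bank:9 @ bit 5 → (0x3c6985e1>>5)&0x1ff = 0x2f
kind:5 @ bit 0 → (0x3c6985e1>>0)&0x1f = 0x1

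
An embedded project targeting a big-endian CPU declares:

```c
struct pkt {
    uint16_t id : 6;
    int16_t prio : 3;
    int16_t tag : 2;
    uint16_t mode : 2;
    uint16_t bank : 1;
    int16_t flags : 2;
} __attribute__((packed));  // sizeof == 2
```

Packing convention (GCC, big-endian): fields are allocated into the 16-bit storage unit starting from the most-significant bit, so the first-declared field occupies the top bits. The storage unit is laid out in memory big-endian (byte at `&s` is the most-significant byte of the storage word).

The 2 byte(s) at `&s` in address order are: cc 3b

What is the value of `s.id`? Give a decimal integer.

[0]=0xcc [1]=0x3b (big-endian) → word 0xcc3b
id:6 @ bit 10 → (0xcc3b>>10)&0x3f = 0x33  ←
prio:3 @ bit 7 → (0xcc3b>>7)&0x7 = 0x0
tag:2 @ bit 5 → (0xcc3b>>5)&0x3 = 0x1
mode:2 @ bit 3 → (0xcc3b>>3)&0x3 = 0x3
bank:1 @ bit 2 → (0xcc3b>>2)&0x1 = 0x0
flags:2 @ bit 0 → (0xcc3b>>0)&0x3 = 0x3

51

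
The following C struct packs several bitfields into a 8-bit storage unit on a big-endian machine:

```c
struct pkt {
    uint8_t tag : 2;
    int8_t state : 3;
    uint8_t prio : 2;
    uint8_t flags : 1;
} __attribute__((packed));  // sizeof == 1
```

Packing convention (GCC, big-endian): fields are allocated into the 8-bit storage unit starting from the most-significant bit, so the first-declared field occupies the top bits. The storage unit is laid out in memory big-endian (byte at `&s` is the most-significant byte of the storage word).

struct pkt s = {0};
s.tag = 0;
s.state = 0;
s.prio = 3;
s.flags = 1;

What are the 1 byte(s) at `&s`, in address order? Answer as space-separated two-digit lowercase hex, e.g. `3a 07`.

07

tag:2 = 0 → 0x0 << 6 → word 0x00
state:3 = 0 → 0x0 << 3 → word 0x00
prio:2 = 3 → 0x3 << 1 → word 0x06
flags:1 = 1 → 0x1 << 0 → word 0x07
word = 0x07 → big-endian bytes:
  [0]=0x07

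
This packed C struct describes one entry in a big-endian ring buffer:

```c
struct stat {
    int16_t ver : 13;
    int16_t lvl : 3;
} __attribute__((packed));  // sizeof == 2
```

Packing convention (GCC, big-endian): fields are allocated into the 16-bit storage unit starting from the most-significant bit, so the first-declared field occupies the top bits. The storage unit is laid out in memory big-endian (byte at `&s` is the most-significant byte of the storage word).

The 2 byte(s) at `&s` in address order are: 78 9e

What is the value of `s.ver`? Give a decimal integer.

3859

[0]=0x78 [1]=0x9e (big-endian) → word 0x789e
ver [3+:13] = (word>>3) & 0x1fff = 3859  ←
lvl [0+:3] = (word>>0) & 0x7 = 6
ver signed 13b, MSB=0: value = 3859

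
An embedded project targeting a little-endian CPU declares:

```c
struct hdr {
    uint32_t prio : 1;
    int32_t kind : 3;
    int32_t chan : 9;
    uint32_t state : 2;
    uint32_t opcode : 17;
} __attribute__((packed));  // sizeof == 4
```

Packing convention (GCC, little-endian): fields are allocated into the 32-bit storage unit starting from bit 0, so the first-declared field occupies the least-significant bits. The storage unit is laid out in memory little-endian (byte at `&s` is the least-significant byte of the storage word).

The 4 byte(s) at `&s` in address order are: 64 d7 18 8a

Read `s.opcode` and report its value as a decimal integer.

70705

[0]=0x64 [1]=0xd7 [2]=0x18 [3]=0x8a (little-endian) → word 0x8a18d764
prio:1 @ bit 0 → (0x8a18d764>>0)&0x1 = 0x0
kind:3 @ bit 1 → (0x8a18d764>>1)&0x7 = 0x2
chan:9 @ bit 4 → (0x8a18d764>>4)&0x1ff = 0x176
state:2 @ bit 13 → (0x8a18d764>>13)&0x3 = 0x2
opcode:17 @ bit 15 → (0x8a18d764>>15)&0x1ffff = 0x11431  ←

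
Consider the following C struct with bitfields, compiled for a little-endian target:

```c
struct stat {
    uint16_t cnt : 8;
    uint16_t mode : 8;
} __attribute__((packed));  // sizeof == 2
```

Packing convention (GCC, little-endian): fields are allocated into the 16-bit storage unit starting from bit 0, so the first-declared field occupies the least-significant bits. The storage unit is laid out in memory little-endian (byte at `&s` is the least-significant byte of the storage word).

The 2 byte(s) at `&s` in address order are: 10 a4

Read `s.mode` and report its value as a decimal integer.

164

[0]=0x10 [1]=0xa4 (little-endian) → word 0xa410
cnt [0+:8] = (word>>0) & 0xff = 16
mode [8+:8] = (word>>8) & 0xff = 164  ←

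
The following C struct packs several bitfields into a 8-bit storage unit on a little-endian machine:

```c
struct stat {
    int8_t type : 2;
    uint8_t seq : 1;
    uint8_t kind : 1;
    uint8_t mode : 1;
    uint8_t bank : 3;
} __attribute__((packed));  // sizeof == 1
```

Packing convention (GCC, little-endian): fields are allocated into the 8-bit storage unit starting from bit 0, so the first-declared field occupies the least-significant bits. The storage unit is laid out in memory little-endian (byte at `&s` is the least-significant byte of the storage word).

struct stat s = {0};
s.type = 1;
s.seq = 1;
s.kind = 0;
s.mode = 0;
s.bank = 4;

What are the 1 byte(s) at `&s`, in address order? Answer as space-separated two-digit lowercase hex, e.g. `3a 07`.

type (2b) val=1 bits=0x1 at bit 0: 0x01
seq (1b) val=1 bits=0x1 at bit 2: 0x05
kind (1b) val=0 bits=0x0 at bit 3: 0x05
mode (1b) val=0 bits=0x0 at bit 4: 0x05
bank (3b) val=4 bits=0x4 at bit 5: 0x85
word = 0x85 → little-endian bytes:
  [0]=0x85

85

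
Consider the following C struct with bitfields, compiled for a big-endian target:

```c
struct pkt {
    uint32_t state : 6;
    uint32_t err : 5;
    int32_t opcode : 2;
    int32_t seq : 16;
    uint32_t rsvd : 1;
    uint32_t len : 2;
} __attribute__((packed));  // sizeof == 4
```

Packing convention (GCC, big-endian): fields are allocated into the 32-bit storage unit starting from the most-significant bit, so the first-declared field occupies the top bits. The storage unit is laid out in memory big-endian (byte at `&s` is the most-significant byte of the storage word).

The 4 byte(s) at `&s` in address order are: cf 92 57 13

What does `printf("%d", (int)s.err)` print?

28

[0]=0xcf [1]=0x92 [2]=0x57 [3]=0x13 (big-endian) → word 0xcf925713
state:6 @ bit 26 → (0xcf925713>>26)&0x3f = 0x33
err:5 @ bit 21 → (0xcf925713>>21)&0x1f = 0x1c  ←
opcode:2 @ bit 19 → (0xcf925713>>19)&0x3 = 0x2
seq:16 @ bit 3 → (0xcf925713>>3)&0xffff = 0x4ae2
rsvd:1 @ bit 2 → (0xcf925713>>2)&0x1 = 0x0
len:2 @ bit 0 → (0xcf925713>>0)&0x3 = 0x3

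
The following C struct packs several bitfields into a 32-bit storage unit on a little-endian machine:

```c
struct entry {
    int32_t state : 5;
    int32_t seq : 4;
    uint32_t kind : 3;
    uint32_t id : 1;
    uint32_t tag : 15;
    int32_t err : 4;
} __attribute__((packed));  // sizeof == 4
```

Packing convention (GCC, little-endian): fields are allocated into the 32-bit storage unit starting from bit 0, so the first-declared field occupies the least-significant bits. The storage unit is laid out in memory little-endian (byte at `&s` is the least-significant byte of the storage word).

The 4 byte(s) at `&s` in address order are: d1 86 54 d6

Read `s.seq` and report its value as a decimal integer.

6

[0]=0xd1 [1]=0x86 [2]=0x54 [3]=0xd6 (little-endian) → word 0xd65486d1
state:5 @ bit 0 → (0xd65486d1>>0)&0x1f = 0x11
seq:4 @ bit 5 → (0xd65486d1>>5)&0xf = 0x6  ←
kind:3 @ bit 9 → (0xd65486d1>>9)&0x7 = 0x3
id:1 @ bit 12 → (0xd65486d1>>12)&0x1 = 0x0
tag:15 @ bit 13 → (0xd65486d1>>13)&0x7fff = 0x32a4
err:4 @ bit 28 → (0xd65486d1>>28)&0xf = 0xd
seq signed 4b, MSB=0: value = 6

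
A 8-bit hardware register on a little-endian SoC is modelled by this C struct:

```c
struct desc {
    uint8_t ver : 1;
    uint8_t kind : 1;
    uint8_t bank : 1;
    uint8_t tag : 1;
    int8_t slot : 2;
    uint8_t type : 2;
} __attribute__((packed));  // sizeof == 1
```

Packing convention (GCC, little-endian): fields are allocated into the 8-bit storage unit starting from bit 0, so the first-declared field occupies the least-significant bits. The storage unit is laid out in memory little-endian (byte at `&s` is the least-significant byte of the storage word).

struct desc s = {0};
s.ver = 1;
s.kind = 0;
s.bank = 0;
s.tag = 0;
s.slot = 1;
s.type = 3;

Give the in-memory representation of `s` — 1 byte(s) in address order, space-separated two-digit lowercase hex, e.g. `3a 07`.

d1

ver (1b) val=1 bits=0x1 at bit 0: 0x01
kind (1b) val=0 bits=0x0 at bit 1: 0x01
bank (1b) val=0 bits=0x0 at bit 2: 0x01
tag (1b) val=0 bits=0x0 at bit 3: 0x01
slot (2b) val=1 bits=0x1 at bit 4: 0x11
type (2b) val=3 bits=0x3 at bit 6: 0xd1
word = 0xd1 → little-endian bytes:
  [0]=0xd1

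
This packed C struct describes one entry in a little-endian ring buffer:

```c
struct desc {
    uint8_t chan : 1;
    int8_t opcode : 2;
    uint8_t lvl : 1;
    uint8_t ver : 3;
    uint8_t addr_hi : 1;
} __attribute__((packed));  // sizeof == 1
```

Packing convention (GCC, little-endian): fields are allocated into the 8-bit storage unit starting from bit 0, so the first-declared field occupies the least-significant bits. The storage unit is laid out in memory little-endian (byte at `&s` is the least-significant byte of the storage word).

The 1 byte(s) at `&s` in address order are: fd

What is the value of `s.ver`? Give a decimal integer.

7

[0]=0xfd (little-endian) → word 0xfd
chan:1 @ bit 0 → (0xfd>>0)&0x1 = 0x1
opcode:2 @ bit 1 → (0xfd>>1)&0x3 = 0x2
lvl:1 @ bit 3 → (0xfd>>3)&0x1 = 0x1
ver:3 @ bit 4 → (0xfd>>4)&0x7 = 0x7  ←
addr_hi:1 @ bit 7 → (0xfd>>7)&0x1 = 0x1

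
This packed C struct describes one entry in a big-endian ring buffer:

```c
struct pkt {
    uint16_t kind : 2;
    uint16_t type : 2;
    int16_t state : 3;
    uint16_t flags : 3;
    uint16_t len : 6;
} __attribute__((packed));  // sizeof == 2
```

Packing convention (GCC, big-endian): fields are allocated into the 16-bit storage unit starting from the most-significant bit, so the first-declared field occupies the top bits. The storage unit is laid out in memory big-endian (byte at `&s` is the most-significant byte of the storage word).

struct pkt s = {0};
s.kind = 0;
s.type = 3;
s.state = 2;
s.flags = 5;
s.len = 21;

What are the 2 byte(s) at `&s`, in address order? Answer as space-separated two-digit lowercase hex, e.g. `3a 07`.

kind (2b) val=0 bits=0x0 at bit 14: 0x0000
type (2b) val=3 bits=0x3 at bit 12: 0x3000
state (3b) val=2 bits=0x2 at bit 9: 0x3400
flags (3b) val=5 bits=0x5 at bit 6: 0x3540
len (6b) val=21 bits=0x15 at bit 0: 0x3555
word = 0x3555 → big-endian bytes:
  [0]=0x35  [1]=0x55

35 55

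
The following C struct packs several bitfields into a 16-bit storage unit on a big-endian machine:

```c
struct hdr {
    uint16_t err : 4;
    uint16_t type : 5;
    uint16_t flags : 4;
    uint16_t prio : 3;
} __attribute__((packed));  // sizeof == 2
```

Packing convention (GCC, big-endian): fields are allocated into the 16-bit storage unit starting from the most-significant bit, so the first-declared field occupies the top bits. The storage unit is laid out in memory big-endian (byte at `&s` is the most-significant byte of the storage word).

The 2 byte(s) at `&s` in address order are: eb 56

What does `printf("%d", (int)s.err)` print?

14

[0]=0xeb [1]=0x56 (big-endian) → word 0xeb56
err:4 @ bit 12 → (0xeb56>>12)&0xf = 0xe  ←
type:5 @ bit 7 → (0xeb56>>7)&0x1f = 0x16
flags:4 @ bit 3 → (0xeb56>>3)&0xf = 0xa
prio:3 @ bit 0 → (0xeb56>>0)&0x7 = 0x6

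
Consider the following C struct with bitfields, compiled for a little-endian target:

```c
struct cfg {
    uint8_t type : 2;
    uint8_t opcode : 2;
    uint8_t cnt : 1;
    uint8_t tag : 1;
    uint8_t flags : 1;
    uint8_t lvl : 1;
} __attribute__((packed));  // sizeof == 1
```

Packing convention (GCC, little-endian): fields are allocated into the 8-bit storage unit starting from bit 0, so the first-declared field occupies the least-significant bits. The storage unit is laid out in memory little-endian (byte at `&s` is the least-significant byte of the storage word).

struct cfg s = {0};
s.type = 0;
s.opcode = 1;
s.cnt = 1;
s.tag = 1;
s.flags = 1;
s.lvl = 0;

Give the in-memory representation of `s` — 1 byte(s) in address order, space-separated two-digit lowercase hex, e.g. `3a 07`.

[0+:2] type=0 & 0x3 = 0x0; word=0x00
[2+:2] opcode=1 & 0x3 = 0x1; word=0x04
[4+:1] cnt=1 & 0x1 = 0x1; word=0x14
[5+:1] tag=1 & 0x1 = 0x1; word=0x34
[6+:1] flags=1 & 0x1 = 0x1; word=0x74
[7+:1] lvl=0 & 0x1 = 0x0; word=0x74
word = 0x74 → little-endian bytes:
  [0]=0x74

74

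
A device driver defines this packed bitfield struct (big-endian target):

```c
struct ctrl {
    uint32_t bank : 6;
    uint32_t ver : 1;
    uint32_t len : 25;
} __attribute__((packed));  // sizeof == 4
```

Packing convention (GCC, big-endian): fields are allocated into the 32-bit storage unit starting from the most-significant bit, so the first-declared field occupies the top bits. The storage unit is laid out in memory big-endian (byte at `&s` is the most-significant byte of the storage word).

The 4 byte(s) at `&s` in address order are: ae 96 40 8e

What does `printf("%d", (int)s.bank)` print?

43

[0]=0xae [1]=0x96 [2]=0x40 [3]=0x8e (big-endian) → word 0xae96408e
bank:6 @ bit 26 → (0xae96408e>>26)&0x3f = 0x2b  ←
ver:1 @ bit 25 → (0xae96408e>>25)&0x1 = 0x1
len:25 @ bit 0 → (0xae96408e>>0)&0x1ffffff = 0x96408e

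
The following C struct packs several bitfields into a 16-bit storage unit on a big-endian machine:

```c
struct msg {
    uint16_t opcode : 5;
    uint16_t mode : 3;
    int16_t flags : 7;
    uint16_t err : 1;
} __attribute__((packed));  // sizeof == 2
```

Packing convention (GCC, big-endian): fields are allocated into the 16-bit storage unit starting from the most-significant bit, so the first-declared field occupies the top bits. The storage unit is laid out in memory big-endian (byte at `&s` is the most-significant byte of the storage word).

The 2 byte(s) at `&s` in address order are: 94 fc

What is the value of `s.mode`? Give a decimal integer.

[0]=0x94 [1]=0xfc (big-endian) → word 0x94fc
opcode:5 @ bit 11 → (0x94fc>>11)&0x1f = 0x12
mode:3 @ bit 8 → (0x94fc>>8)&0x7 = 0x4  ←
flags:7 @ bit 1 → (0x94fc>>1)&0x7f = 0x7e
err:1 @ bit 0 → (0x94fc>>0)&0x1 = 0x0

4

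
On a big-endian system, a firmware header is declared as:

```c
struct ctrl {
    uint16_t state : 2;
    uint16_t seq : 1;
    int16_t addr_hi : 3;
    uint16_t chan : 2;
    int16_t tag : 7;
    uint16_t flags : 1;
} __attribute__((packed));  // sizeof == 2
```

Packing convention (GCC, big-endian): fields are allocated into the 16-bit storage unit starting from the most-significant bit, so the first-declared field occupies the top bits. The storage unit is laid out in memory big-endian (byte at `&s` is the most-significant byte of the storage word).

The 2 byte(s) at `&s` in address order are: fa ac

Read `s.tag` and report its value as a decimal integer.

-42

[0]=0xfa [1]=0xac (big-endian) → word 0xfaac
state [14+:2] = (word>>14) & 0x3 = 3
seq [13+:1] = (word>>13) & 0x1 = 1
addr_hi [10+:3] = (word>>10) & 0x7 = 6
chan [8+:2] = (word>>8) & 0x3 = 2
tag [1+:7] = (word>>1) & 0x7f = 86  ←
flags [0+:1] = (word>>0) & 0x1 = 0
tag signed 7b, MSB=1: 86 - 128 = -42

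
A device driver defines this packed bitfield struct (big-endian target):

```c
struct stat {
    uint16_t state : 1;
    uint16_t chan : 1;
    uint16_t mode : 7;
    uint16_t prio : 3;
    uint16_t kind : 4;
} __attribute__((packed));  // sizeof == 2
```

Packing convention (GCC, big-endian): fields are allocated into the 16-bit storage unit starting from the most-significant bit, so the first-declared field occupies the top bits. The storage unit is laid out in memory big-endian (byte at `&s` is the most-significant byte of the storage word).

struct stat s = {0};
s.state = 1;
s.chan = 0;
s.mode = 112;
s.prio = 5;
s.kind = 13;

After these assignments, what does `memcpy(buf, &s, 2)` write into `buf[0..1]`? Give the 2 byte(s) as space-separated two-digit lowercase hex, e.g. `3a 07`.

state (1b) val=1 bits=0x1 at bit 15: 0x8000
chan (1b) val=0 bits=0x0 at bit 14: 0x8000
mode (7b) val=112 bits=0x70 at bit 7: 0xb800
prio (3b) val=5 bits=0x5 at bit 4: 0xb850
kind (4b) val=13 bits=0xd at bit 0: 0xb85d
word = 0xb85d → big-endian bytes:
  [0]=0xb8  [1]=0x5d

b8 5d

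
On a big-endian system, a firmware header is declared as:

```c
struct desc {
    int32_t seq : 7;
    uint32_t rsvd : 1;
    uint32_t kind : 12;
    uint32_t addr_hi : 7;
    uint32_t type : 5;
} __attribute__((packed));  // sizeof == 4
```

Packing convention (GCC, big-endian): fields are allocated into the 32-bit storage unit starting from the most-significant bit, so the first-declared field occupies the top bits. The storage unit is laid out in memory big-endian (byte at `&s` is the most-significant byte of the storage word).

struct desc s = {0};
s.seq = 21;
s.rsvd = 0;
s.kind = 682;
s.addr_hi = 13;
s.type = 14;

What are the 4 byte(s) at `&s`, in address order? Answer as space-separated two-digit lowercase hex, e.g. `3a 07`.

[25+:7] seq=21 & 0x7f = 0x15; word=0x2a000000
[24+:1] rsvd=0 & 0x1 = 0x0; word=0x2a000000
[12+:12] kind=682 & 0xfff = 0x2aa; word=0x2a2aa000
[5+:7] addr_hi=13 & 0x7f = 0xd; word=0x2a2aa1a0
[0+:5] type=14 & 0x1f = 0xe; word=0x2a2aa1ae
word = 0x2a2aa1ae → big-endian bytes:
  [0]=0x2a  [1]=0x2a  [2]=0xa1  [3]=0xae

2a 2a a1 ae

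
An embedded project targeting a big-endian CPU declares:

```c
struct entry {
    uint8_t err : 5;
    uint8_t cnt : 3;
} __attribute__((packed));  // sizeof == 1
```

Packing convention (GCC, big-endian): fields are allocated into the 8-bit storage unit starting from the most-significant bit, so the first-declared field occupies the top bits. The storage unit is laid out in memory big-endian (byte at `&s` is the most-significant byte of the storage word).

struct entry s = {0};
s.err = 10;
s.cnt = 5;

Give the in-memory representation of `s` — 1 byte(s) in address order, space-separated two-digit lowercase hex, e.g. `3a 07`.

55

err:5 = 10 → 0xa << 3 → word 0x50
cnt:3 = 5 → 0x5 << 0 → word 0x55
word = 0x55 → big-endian bytes:
  [0]=0x55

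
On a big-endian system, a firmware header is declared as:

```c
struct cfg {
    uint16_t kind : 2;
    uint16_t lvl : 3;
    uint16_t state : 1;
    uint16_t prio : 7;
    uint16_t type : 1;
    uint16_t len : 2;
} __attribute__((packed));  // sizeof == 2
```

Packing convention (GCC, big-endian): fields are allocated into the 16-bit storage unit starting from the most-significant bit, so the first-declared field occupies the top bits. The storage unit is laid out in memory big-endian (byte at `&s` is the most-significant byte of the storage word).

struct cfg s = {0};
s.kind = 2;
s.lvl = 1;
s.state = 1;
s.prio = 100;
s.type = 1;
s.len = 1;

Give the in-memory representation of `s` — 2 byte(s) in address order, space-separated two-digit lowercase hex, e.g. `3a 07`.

[14+:2] kind=2 & 0x3 = 0x2; word=0x8000
[11+:3] lvl=1 & 0x7 = 0x1; word=0x8800
[10+:1] state=1 & 0x1 = 0x1; word=0x8c00
[3+:7] prio=100 & 0x7f = 0x64; word=0x8f20
[2+:1] type=1 & 0x1 = 0x1; word=0x8f24
[0+:2] len=1 & 0x3 = 0x1; word=0x8f25
word = 0x8f25 → big-endian bytes:
  [0]=0x8f  [1]=0x25

8f 25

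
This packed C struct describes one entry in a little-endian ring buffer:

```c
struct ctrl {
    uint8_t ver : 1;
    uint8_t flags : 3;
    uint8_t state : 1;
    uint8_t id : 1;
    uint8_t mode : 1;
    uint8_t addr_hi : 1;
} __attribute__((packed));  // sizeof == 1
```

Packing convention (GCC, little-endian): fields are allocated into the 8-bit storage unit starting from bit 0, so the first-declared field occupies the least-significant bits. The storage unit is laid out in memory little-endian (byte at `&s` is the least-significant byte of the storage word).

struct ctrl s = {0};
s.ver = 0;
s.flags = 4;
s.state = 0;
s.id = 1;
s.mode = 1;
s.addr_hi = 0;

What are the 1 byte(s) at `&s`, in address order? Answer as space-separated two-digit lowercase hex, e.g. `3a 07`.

68

ver (1b) val=0 bits=0x0 at bit 0: 0x00
flags (3b) val=4 bits=0x4 at bit 1: 0x08
state (1b) val=0 bits=0x0 at bit 4: 0x08
id (1b) val=1 bits=0x1 at bit 5: 0x28
mode (1b) val=1 bits=0x1 at bit 6: 0x68
addr_hi (1b) val=0 bits=0x0 at bit 7: 0x68
word = 0x68 → little-endian bytes:
  [0]=0x68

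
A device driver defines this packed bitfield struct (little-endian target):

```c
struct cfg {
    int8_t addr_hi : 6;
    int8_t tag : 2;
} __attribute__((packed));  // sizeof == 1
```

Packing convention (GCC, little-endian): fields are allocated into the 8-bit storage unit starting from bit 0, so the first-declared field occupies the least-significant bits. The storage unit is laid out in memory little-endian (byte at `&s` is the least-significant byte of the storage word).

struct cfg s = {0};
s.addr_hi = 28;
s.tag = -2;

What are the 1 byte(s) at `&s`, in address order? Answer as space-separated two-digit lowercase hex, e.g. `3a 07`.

9c

[0+:6] addr_hi=28 & 0x3f = 0x1c; word=0x1c
[6+:2] tag=-2 & 0x3 = 0x2; word=0x9c
word = 0x9c → little-endian bytes:
  [0]=0x9c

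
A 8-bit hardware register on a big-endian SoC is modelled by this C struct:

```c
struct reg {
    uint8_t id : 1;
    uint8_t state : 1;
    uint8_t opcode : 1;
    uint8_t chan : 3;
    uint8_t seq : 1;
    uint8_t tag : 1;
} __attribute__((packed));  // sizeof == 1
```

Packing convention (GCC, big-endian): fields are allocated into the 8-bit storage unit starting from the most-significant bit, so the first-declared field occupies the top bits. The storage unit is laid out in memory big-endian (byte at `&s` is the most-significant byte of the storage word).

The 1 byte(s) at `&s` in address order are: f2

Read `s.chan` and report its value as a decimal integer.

[0]=0xf2 (big-endian) → word 0xf2
id:1 @ bit 7 → (0xf2>>7)&0x1 = 0x1
state:1 @ bit 6 → (0xf2>>6)&0x1 = 0x1
opcode:1 @ bit 5 → (0xf2>>5)&0x1 = 0x1
chan:3 @ bit 2 → (0xf2>>2)&0x7 = 0x4  ←
seq:1 @ bit 1 → (0xf2>>1)&0x1 = 0x1
tag:1 @ bit 0 → (0xf2>>0)&0x1 = 0x0

4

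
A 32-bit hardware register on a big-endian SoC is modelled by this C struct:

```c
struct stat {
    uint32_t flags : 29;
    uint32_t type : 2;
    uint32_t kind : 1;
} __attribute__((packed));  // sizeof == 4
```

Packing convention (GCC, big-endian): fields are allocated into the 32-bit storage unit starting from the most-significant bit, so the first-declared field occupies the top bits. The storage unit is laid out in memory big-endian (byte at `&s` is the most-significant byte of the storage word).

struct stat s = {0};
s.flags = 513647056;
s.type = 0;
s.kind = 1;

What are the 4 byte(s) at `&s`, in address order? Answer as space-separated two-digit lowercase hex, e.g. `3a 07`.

f4 ed 0e 81

flags (29b) val=513647056 bits=0x1e9da1d0 at bit 3: 0xf4ed0e80
type (2b) val=0 bits=0x0 at bit 1: 0xf4ed0e80
kind (1b) val=1 bits=0x1 at bit 0: 0xf4ed0e81
word = 0xf4ed0e81 → big-endian bytes:
  [0]=0xf4  [1]=0xed  [2]=0x0e  [3]=0x81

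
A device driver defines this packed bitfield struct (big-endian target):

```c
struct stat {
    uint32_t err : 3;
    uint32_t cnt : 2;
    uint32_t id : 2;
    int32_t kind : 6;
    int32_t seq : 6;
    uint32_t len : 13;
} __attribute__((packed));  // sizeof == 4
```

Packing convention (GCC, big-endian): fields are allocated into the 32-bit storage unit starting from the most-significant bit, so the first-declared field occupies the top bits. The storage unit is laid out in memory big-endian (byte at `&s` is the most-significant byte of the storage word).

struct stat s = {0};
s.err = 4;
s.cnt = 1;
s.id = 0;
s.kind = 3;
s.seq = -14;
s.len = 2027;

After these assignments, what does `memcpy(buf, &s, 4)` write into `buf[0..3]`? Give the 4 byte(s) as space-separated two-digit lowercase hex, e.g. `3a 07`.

88 1e 47 eb

err (3b) val=4 bits=0x4 at bit 29: 0x80000000
cnt (2b) val=1 bits=0x1 at bit 27: 0x88000000
id (2b) val=0 bits=0x0 at bit 25: 0x88000000
kind (6b) val=3 bits=0x3 at bit 19: 0x88180000
seq (6b) val=-14 bits=0x32 at bit 13: 0x881e4000
len (13b) val=2027 bits=0x7eb at bit 0: 0x881e47eb
word = 0x881e47eb → big-endian bytes:
  [0]=0x88  [1]=0x1e  [2]=0x47  [3]=0xeb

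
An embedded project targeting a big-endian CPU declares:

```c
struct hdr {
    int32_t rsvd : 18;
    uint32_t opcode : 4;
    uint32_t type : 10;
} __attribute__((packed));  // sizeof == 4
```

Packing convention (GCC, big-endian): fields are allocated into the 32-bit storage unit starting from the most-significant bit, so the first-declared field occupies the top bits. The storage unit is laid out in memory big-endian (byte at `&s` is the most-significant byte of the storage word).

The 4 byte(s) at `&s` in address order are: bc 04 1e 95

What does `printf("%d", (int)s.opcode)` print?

7

[0]=0xbc [1]=0x04 [2]=0x1e [3]=0x95 (big-endian) → word 0xbc041e95
rsvd [14+:18] = (word>>14) & 0x3ffff = 192528
opcode [10+:4] = (word>>10) & 0xf = 7  ←
type [0+:10] = (word>>0) & 0x3ff = 661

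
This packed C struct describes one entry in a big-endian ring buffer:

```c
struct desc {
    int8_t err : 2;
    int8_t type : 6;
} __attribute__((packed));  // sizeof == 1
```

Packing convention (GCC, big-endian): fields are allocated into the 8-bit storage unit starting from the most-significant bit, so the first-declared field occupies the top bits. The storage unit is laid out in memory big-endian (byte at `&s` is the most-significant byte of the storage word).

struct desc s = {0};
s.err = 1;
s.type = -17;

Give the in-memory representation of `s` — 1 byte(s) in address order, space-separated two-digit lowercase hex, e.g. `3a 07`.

6f

err (2b) val=1 bits=0x1 at bit 6: 0x40
type (6b) val=-17 bits=0x2f at bit 0: 0x6f
word = 0x6f → big-endian bytes:
  [0]=0x6f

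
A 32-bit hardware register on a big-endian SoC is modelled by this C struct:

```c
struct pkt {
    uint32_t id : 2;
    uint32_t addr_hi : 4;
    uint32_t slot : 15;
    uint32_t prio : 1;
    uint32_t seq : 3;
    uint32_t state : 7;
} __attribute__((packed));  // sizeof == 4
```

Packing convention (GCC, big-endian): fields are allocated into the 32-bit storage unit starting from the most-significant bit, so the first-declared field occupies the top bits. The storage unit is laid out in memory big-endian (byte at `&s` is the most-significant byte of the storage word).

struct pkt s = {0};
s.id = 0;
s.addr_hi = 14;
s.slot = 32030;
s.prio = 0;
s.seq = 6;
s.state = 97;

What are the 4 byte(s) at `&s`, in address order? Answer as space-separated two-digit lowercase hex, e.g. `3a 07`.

3b e8 f3 61

id:2 = 0 → 0x0 << 30 → word 0x00000000
addr_hi:4 = 14 → 0xe << 26 → word 0x38000000
slot:15 = 32030 → 0x7d1e << 11 → word 0x3be8f000
prio:1 = 0 → 0x0 << 10 → word 0x3be8f000
seq:3 = 6 → 0x6 << 7 → word 0x3be8f300
state:7 = 97 → 0x61 << 0 → word 0x3be8f361
word = 0x3be8f361 → big-endian bytes:
  [0]=0x3b  [1]=0xe8  [2]=0xf3  [3]=0x61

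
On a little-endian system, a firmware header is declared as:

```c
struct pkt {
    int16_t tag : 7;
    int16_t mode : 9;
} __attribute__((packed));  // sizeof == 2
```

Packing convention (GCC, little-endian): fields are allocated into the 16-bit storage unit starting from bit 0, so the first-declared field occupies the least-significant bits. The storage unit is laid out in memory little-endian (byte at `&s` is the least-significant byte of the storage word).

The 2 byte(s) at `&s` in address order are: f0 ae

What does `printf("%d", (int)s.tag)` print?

-16

[0]=0xf0 [1]=0xae (little-endian) → word 0xaef0
tag:7 @ bit 0 → (0xaef0>>0)&0x7f = 0x70  ←
mode:9 @ bit 7 → (0xaef0>>7)&0x1ff = 0x15d
tag signed 7b, MSB=1: 112 - 128 = -16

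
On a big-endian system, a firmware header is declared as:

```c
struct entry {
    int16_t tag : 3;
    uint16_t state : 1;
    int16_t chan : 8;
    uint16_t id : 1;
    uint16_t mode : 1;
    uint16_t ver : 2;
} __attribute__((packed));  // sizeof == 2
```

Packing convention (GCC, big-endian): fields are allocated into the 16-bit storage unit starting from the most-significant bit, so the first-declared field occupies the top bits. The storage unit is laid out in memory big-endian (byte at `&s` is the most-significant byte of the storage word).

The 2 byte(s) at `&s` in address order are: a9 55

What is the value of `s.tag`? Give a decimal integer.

-3

[0]=0xa9 [1]=0x55 (big-endian) → word 0xa955
tag [13+:3] = (word>>13) & 0x7 = 5  ←
state [12+:1] = (word>>12) & 0x1 = 0
chan [4+:8] = (word>>4) & 0xff = 149
id [3+:1] = (word>>3) & 0x1 = 0
mode [2+:1] = (word>>2) & 0x1 = 1
ver [0+:2] = (word>>0) & 0x3 = 1
tag signed 3b, MSB=1: 5 - 8 = -3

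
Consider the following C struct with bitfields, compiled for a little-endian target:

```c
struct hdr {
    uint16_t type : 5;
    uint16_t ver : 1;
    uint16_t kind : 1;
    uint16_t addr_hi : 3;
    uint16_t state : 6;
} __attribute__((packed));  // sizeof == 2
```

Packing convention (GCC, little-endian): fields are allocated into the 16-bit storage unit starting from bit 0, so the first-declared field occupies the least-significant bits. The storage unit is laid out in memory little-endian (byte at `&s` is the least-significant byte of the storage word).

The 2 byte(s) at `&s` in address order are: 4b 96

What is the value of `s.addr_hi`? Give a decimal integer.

4

[0]=0x4b [1]=0x96 (little-endian) → word 0x964b
type [0+:5] = (word>>0) & 0x1f = 11
ver [5+:1] = (word>>5) & 0x1 = 0
kind [6+:1] = (word>>6) & 0x1 = 1
addr_hi [7+:3] = (word>>7) & 0x7 = 4  ←
state [10+:6] = (word>>10) & 0x3f = 37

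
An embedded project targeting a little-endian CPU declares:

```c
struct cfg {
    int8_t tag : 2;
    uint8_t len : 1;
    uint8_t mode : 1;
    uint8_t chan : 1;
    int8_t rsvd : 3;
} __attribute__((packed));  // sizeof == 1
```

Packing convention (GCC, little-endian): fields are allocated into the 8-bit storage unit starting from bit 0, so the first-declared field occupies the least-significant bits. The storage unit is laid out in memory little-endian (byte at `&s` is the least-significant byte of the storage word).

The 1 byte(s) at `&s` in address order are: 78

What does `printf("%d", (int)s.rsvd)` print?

[0]=0x78 (little-endian) → word 0x78
tag:2 @ bit 0 → (0x78>>0)&0x3 = 0x0
len:1 @ bit 2 → (0x78>>2)&0x1 = 0x0
mode:1 @ bit 3 → (0x78>>3)&0x1 = 0x1
chan:1 @ bit 4 → (0x78>>4)&0x1 = 0x1
rsvd:3 @ bit 5 → (0x78>>5)&0x7 = 0x3  ←
rsvd signed 3b, MSB=0: value = 3

3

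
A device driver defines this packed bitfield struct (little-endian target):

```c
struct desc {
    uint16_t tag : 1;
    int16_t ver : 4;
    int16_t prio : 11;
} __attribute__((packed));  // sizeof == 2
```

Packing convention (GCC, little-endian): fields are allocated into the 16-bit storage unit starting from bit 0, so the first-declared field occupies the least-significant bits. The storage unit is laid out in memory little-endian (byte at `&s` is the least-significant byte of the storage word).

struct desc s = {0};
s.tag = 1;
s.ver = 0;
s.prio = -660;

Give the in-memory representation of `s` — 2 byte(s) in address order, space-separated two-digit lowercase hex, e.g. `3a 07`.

tag (1b) val=1 bits=0x1 at bit 0: 0x0001
ver (4b) val=0 bits=0x0 at bit 1: 0x0001
prio (11b) val=-660 bits=0x56c at bit 5: 0xad81
word = 0xad81 → little-endian bytes:
  [0]=0x81  [1]=0xad

81 ad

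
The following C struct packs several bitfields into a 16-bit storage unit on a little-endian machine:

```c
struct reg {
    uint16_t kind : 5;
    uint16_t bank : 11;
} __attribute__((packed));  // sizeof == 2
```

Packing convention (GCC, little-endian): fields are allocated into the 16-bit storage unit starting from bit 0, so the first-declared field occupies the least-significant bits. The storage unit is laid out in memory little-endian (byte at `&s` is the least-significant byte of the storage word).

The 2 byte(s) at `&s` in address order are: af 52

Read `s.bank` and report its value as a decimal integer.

[0]=0xaf [1]=0x52 (little-endian) → word 0x52af
kind:5 @ bit 0 → (0x52af>>0)&0x1f = 0xf
bank:11 @ bit 5 → (0x52af>>5)&0x7ff = 0x295  ←

661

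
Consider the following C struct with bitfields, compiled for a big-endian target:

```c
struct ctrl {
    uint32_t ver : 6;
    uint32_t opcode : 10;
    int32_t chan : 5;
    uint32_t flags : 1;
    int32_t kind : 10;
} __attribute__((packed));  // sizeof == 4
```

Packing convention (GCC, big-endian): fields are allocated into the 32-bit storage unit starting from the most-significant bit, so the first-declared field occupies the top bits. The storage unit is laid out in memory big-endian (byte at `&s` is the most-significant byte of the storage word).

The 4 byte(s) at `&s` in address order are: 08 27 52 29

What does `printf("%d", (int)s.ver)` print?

2

[0]=0x08 [1]=0x27 [2]=0x52 [3]=0x29 (big-endian) → word 0x08275229
ver [26+:6] = (word>>26) & 0x3f = 2  ←
opcode [16+:10] = (word>>16) & 0x3ff = 39
chan [11+:5] = (word>>11) & 0x1f = 10
flags [10+:1] = (word>>10) & 0x1 = 0
kind [0+:10] = (word>>0) & 0x3ff = 553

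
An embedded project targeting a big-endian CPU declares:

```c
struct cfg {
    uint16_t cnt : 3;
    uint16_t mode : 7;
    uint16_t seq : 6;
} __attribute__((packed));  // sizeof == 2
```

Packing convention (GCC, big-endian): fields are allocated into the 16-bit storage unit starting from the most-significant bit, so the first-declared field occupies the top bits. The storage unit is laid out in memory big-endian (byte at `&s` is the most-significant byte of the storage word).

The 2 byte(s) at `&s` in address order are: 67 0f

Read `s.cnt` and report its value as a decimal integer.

3

[0]=0x67 [1]=0x0f (big-endian) → word 0x670f
cnt:3 @ bit 13 → (0x670f>>13)&0x7 = 0x3  ←
mode:7 @ bit 6 → (0x670f>>6)&0x7f = 0x1c
seq:6 @ bit 0 → (0x670f>>0)&0x3f = 0xf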